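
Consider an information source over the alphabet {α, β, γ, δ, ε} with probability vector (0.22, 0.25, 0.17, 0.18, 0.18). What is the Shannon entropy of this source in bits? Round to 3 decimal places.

H = −Σ pᵢ log₂ pᵢ.
−0.22·log₂(0.22) = 0.4806
−0.25·log₂(0.25) = 0.5000
−0.17·log₂(0.17) = 0.4346
−0.18·log₂(0.18) = 0.4453
−0.18·log₂(0.18) = 0.4453
Sum ≈ 2.3058 → 2.306 bits.

2.306 bits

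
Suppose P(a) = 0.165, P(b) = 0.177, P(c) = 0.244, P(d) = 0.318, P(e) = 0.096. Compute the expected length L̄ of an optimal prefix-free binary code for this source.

Repeatedly combine the two least-probable nodes; the expected code length is the sum of the merged weights.
merge 12/125 + 33/200 → 261/1000
merge 177/1000 + 61/250 → 421/1000
merge 261/1000 + 159/500 → 579/1000
merge 421/1000 + 579/1000 → 1
L = 261/1000 + 421/1000 + 579/1000 + 1 = 2261/1000 = 2.261 bits/symbol.

2.261 bits/symbol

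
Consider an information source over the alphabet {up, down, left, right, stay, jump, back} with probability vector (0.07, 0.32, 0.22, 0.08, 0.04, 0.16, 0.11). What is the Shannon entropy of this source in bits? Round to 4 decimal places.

2.5257 bits

H = −Σ pᵢ log₂ pᵢ.
−0.07·log₂(0.07) = 0.2686
−0.32·log₂(0.32) = 0.5260
−0.22·log₂(0.22) = 0.4806
−0.08·log₂(0.08) = 0.2915
−0.04·log₂(0.04) = 0.1858
−0.16·log₂(0.16) = 0.4230
−0.11·log₂(0.11) = 0.3503
Sum ≈ 2.5257 → 2.5257 bits.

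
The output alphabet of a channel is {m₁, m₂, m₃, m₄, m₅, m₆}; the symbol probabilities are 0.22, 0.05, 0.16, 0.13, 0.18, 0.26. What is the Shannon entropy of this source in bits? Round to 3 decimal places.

H = −Σ pᵢ log₂ pᵢ.
−0.22·log₂(0.22) = 0.4806
−0.05·log₂(0.05) = 0.2161
−0.16·log₂(0.16) = 0.4230
−0.13·log₂(0.13) = 0.3826
−0.18·log₂(0.18) = 0.4453
−0.26·log₂(0.26) = 0.5053
Sum ≈ 2.4529 → 2.453 bits.

2.453 bits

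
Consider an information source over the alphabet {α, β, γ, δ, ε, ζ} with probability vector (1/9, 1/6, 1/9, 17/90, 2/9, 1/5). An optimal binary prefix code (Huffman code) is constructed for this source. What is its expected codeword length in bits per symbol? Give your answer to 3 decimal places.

Repeatedly combine the two least-probable nodes; the expected code length is the sum of the merged weights.
merge 1/9 + 1/9 → 2/9
merge 1/6 + 17/90 → 16/45
merge 1/5 + 2/9 → 19/45
merge 2/9 + 16/45 → 26/45
merge 19/45 + 26/45 → 1
L = 2/9 + 16/45 + 19/45 + 26/45 + 1 = 116/45 ≈ 2.578 bits/symbol.

2.578 bits/symbol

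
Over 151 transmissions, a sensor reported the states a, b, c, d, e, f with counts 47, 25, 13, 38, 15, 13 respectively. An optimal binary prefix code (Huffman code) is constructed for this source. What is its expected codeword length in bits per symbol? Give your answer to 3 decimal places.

2.437 bits/symbol

Probabilities are the counts divided by 151.
Repeatedly combine the two least-probable nodes; the expected code length is the sum of the merged weights.
merge 13/151 + 13/151 → 26/151
merge 15/151 + 25/151 → 40/151
merge 26/151 + 38/151 → 64/151
merge 40/151 + 47/151 → 87/151
merge 64/151 + 87/151 → 1
L = 26/151 + 40/151 + 64/151 + 87/151 + 1 = 368/151 ≈ 2.437 bits/symbol.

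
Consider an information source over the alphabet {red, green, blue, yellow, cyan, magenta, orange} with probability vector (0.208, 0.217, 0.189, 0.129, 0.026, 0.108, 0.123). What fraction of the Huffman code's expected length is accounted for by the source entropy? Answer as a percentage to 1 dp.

Entropy H = −Σ p log₂ p ≈ 2.6405 bits.
Huffman merges: 13/500+27/250→67/500; 123/1000+129/1000→63/250; 67/500+189/1000→323/1000; 26/125+217/1000→17/40; 63/250+323/1000→23/40; 17/40+23/40→1. L = 2709/1000 ≈ 2.7090.
Efficiency = H/L = 2.6405/2.7090 = 97.5%.

97.5%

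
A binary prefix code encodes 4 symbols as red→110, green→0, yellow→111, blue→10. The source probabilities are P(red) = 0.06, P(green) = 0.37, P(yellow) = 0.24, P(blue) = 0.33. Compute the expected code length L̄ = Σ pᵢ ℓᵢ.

L̄ = Σ pᵢ·ℓᵢ = 0.06·3 + 0.37·1 + 0.24·3 + 0.33·2 = 1.93 bits/symbol.

1.93 bits/symbol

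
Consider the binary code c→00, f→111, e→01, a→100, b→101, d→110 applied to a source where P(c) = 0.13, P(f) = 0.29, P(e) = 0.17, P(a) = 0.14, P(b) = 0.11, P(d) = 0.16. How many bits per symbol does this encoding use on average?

2.7 bits/symbol

L̄ = Σ pᵢ·ℓᵢ = 0.13·2 + 0.29·3 + 0.17·2 + 0.14·3 + 0.11·3 + 0.16·3 = 2.7 bits/symbol.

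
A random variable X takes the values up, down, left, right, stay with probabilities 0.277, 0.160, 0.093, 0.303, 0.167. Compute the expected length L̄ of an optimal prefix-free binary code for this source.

Repeatedly combine the two least-probable nodes; the expected code length is the sum of the merged weights.
merge 93/1000 + 4/25 → 253/1000
merge 167/1000 + 253/1000 → 21/50
merge 277/1000 + 303/1000 → 29/50
merge 21/50 + 29/50 → 1
L = 253/1000 + 21/50 + 29/50 + 1 = 2253/1000 = 2.253 bits/symbol.

2.253 bits/symbol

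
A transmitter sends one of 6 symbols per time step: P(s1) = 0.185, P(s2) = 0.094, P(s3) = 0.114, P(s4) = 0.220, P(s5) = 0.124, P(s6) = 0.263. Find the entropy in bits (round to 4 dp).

H = −Σ pᵢ log₂ pᵢ.
−0.185·log₂(0.185) = 0.4504
−0.094·log₂(0.094) = 0.3207
−0.114·log₂(0.114) = 0.3571
−0.220·log₂(0.220) = 0.4806
−0.124·log₂(0.124) = 0.3734
−0.263·log₂(0.263) = 0.5068
Sum ≈ 2.4889 → 2.4889 bits.

2.4889 bits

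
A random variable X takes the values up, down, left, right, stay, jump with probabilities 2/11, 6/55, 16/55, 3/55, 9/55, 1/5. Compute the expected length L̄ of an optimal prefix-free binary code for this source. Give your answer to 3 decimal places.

Repeatedly combine the two least-probable nodes; the expected code length is the sum of the merged weights.
merge 3/55 + 6/55 → 9/55
merge 9/55 + 9/55 → 18/55
merge 2/11 + 1/5 → 21/55
merge 16/55 + 18/55 → 34/55
merge 21/55 + 34/55 → 1
L = 9/55 + 18/55 + 21/55 + 34/55 + 1 = 137/55 ≈ 2.491 bits/symbol.

2.491 bits/symbol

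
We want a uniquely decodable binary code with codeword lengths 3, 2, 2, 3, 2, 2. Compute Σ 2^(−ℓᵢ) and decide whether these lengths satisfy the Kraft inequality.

1.25; no

With common denominator 2^3 = 8: Σ 2^(−ℓᵢ) = 1/8 + 2/8 + 2/8 + 1/8 + 2/8 + 2/8 = 10/8 = 1.25.
Kraft's inequality requires Σ ≤ 1; here Σ = 1.25 > 1, so no such prefix code exists.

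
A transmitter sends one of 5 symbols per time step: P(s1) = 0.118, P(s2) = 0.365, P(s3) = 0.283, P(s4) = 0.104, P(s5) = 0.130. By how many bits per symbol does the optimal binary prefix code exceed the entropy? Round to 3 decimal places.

0.077 bits

Entropy H = −Σ p log₂ p ≈ 2.1322 bits.
Huffman merges: 13/125+59/500→111/500; 13/100+111/500→44/125; 283/1000+44/125→127/200; 73/200+127/200→1. L = 2209/1000 ≈ 2.2090.
L − H = 2.2090 − 2.1322 = 0.077 bits.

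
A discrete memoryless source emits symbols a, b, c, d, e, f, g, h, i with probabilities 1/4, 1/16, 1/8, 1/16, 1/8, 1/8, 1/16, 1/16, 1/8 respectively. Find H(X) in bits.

Each probability is a power of 1/2, so log₂(1/p) is an integer.
H = Σ p·log₂(1/p) = 1/4·2 + 1/16·4 + 1/8·3 + 1/16·4 + 1/8·3 + 1/8·3 + 1/16·4 + 1/16·4 + 1/8·3 = 3 bits.

3 bits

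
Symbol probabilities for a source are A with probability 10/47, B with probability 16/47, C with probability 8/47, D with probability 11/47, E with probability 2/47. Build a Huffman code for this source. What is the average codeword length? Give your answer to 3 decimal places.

2.213 bits/symbol

Repeatedly combine the two least-probable nodes; the expected code length is the sum of the merged weights.
merge 2/47 + 8/47 → 10/47
merge 10/47 + 10/47 → 20/47
merge 11/47 + 16/47 → 27/47
merge 20/47 + 27/47 → 1
L = 10/47 + 20/47 + 27/47 + 1 = 104/47 ≈ 2.213 bits/symbol.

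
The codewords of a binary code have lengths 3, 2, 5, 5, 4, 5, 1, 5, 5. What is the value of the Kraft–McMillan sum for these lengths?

With common denominator 2^5 = 32: Σ 2^(−ℓᵢ) = 4/32 + 8/32 + 1/32 + 1/32 + 2/32 + 1/32 + 16/32 + 1/32 + 1/32 = 35/32 = 1.09375.

1.09375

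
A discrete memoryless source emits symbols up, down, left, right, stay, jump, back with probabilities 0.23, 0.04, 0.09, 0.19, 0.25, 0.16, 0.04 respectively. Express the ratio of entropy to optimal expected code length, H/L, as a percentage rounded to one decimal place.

Entropy H = −Σ p log₂ p ≈ 2.5501 bits.
Huffman merges: 1/25+1/25→2/25; 2/25+9/100→17/100; 4/25+17/100→33/100; 19/100+23/100→21/50; 1/4+33/100→29/50; 21/50+29/50→1. L = 129/50 ≈ 2.5800.
Efficiency = H/L = 2.5501/2.5800 = 98.8%.

98.8%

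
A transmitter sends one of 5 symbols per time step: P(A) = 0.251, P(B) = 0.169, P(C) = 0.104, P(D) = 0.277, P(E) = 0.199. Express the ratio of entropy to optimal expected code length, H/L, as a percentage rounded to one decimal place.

99.0%

Entropy H = −Σ p log₂ p ≈ 2.2501 bits.
Huffman merges: 13/125+169/1000→273/1000; 199/1000+251/1000→9/20; 273/1000+277/1000→11/20; 9/20+11/20→1. L = 2273/1000 ≈ 2.2730.
Efficiency = H/L = 2.2501/2.2730 = 99.0%.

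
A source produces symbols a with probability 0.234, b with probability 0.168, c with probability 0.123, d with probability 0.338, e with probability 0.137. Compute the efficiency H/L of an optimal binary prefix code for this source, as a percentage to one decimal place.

98.1%

Entropy H = −Σ p log₂ p ≈ 2.2164 bits.
Huffman merges: 123/1000+137/1000→13/50; 21/125+117/500→201/500; 13/50+169/500→299/500; 201/500+299/500→1. L = 113/50 ≈ 2.2600.
Efficiency = H/L = 2.2164/2.2600 = 98.1%.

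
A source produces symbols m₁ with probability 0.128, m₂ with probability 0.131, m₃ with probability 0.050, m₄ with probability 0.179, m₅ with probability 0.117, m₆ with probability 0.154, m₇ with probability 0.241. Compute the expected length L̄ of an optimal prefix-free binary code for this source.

2.747 bits/symbol

Repeatedly combine the two least-probable nodes; the expected code length is the sum of the merged weights.
merge 1/20 + 117/1000 → 167/1000
merge 16/125 + 131/1000 → 259/1000
merge 77/500 + 167/1000 → 321/1000
merge 179/1000 + 241/1000 → 21/50
merge 259/1000 + 321/1000 → 29/50
merge 21/50 + 29/50 → 1
L = 167/1000 + 259/1000 + 321/1000 + 21/50 + 29/50 + 1 = 2747/1000 = 2.747 bits/symbol.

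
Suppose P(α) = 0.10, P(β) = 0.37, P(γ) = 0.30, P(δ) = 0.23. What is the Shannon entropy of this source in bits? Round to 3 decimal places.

1.872 bits

H = −Σ pᵢ log₂ pᵢ.
−0.10·log₂(0.10) = 0.3322
−0.37·log₂(0.37) = 0.5307
−0.30·log₂(0.30) = 0.5211
−0.23·log₂(0.23) = 0.4877
Sum ≈ 1.8717 → 1.872 bits.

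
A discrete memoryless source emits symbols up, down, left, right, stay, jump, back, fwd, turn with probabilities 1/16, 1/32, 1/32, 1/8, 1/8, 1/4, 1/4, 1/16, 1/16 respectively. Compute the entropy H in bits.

Each probability is a power of 1/2, so log₂(1/p) is an integer.
H = Σ p·log₂(1/p) = 1/16·4 + 1/32·5 + 1/32·5 + 1/8·3 + 1/8·3 + 1/4·2 + 1/4·2 + 1/16·4 + 1/16·4 = 2.8125 bits.

2.8125 bits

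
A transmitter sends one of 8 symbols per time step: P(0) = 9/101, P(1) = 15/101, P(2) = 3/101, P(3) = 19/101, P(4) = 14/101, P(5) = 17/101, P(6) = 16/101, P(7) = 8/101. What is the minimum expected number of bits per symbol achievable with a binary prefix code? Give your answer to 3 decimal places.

Repeatedly combine the two least-probable nodes; the expected code length is the sum of the merged weights.
merge 3/101 + 8/101 → 11/101
merge 9/101 + 11/101 → 20/101
merge 14/101 + 15/101 → 29/101
merge 16/101 + 17/101 → 33/101
merge 19/101 + 20/101 → 39/101
merge 29/101 + 33/101 → 62/101
merge 39/101 + 62/101 → 1
L = 11/101 + 20/101 + 29/101 + 33/101 + 39/101 + 62/101 + 1 = 295/101 ≈ 2.921 bits/symbol.

2.921 bits/symbol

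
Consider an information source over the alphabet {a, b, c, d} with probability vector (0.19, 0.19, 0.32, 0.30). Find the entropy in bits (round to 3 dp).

H = −Σ pᵢ log₂ pᵢ.
−0.19·log₂(0.19) = 0.4552
−0.19·log₂(0.19) = 0.4552
−0.32·log₂(0.32) = 0.5260
−0.30·log₂(0.30) = 0.5211
Sum ≈ 1.9576 → 1.958 bits.

1.958 bits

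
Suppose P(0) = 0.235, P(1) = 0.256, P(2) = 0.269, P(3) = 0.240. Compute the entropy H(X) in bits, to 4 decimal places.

1.9979 bits

H = −Σ pᵢ log₂ pᵢ.
−0.235·log₂(0.235) = 0.4910
−0.256·log₂(0.256) = 0.5032
−0.269·log₂(0.269) = 0.5096
−0.240·log₂(0.240) = 0.4941
Sum ≈ 1.9979 → 1.9979 bits.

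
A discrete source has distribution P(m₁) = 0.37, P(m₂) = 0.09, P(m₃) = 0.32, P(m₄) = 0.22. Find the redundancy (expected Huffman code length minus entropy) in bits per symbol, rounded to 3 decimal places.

0.090 bits

Entropy H = −Σ p log₂ p ≈ 1.8500 bits.
Huffman merges: 9/100+11/50→31/100; 31/100+8/25→63/100; 37/100+63/100→1. L = 97/50 ≈ 1.9400.
L − H = 1.9400 − 1.8500 = 0.090 bits.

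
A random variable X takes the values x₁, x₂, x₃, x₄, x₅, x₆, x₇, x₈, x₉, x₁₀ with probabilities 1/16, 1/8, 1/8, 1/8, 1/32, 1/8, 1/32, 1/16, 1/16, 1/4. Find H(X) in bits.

3.0625 bits

Each probability is a power of 1/2, so log₂(1/p) is an integer.
H = Σ p·log₂(1/p) = 1/16·4 + 1/8·3 + 1/8·3 + 1/8·3 + 1/32·5 + 1/8·3 + 1/32·5 + 1/16·4 + 1/16·4 + 1/4·2 = 3.0625 bits.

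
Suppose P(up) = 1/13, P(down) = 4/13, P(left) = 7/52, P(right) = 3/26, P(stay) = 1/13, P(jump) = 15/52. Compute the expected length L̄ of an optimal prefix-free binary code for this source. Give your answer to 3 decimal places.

2.404 bits/symbol

Repeatedly combine the two least-probable nodes; the expected code length is the sum of the merged weights.
merge 1/13 + 1/13 → 2/13
merge 3/26 + 7/52 → 1/4
merge 2/13 + 1/4 → 21/52
merge 15/52 + 4/13 → 31/52
merge 21/52 + 31/52 → 1
L = 2/13 + 1/4 + 21/52 + 31/52 + 1 = 125/52 ≈ 2.404 bits/symbol.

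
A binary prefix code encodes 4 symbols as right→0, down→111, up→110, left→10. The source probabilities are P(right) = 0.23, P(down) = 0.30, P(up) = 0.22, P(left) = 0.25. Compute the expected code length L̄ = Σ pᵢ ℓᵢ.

L̄ = Σ pᵢ·ℓᵢ = 0.23·1 + 0.30·3 + 0.22·3 + 0.25·2 = 2.29 bits/symbol.

2.29 bits/symbol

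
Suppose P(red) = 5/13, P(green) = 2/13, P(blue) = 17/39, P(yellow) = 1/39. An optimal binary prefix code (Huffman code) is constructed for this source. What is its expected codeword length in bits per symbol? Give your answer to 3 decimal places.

1.744 bits/symbol

Repeatedly combine the two least-probable nodes; the expected code length is the sum of the merged weights.
merge 1/39 + 2/13 → 7/39
merge 7/39 + 5/13 → 22/39
merge 17/39 + 22/39 → 1
L = 7/39 + 22/39 + 1 = 68/39 ≈ 1.744 bits/symbol.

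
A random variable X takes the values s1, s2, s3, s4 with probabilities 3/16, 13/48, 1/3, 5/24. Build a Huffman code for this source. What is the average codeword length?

Repeatedly combine the two least-probable nodes; the expected code length is the sum of the merged weights.
merge 3/16 + 5/24 → 19/48
merge 13/48 + 1/3 → 29/48
merge 19/48 + 29/48 → 1
L = 19/48 + 29/48 + 1 = 2 bits/symbol.

2 bits/symbol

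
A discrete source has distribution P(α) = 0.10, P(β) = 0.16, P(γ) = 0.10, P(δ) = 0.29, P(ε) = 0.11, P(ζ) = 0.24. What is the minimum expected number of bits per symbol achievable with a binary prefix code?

Repeatedly combine the two least-probable nodes; the expected code length is the sum of the merged weights.
merge 1/10 + 1/10 → 1/5
merge 11/100 + 4/25 → 27/100
merge 1/5 + 6/25 → 11/25
merge 27/100 + 29/100 → 14/25
merge 11/25 + 14/25 → 1
L = 1/5 + 27/100 + 11/25 + 14/25 + 1 = 247/100 = 2.47 bits/symbol.

2.47 bits/symbol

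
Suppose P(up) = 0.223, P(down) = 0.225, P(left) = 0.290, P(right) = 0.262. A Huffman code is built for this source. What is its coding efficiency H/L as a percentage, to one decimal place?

99.6%

Entropy H = −Σ p log₂ p ≈ 1.9912 bits.
Huffman merges: 223/1000+9/40→56/125; 131/500+29/100→69/125; 56/125+69/125→1. L = 2 ≈ 2.0000.
Efficiency = H/L = 1.9912/2.0000 = 99.6%.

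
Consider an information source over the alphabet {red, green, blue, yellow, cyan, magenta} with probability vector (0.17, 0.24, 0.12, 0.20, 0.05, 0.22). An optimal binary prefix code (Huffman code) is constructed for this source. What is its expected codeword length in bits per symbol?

Repeatedly combine the two least-probable nodes; the expected code length is the sum of the merged weights.
merge 1/20 + 3/25 → 17/100
merge 17/100 + 17/100 → 17/50
merge 1/5 + 11/50 → 21/50
merge 6/25 + 17/50 → 29/50
merge 21/50 + 29/50 → 1
L = 17/100 + 17/50 + 21/50 + 29/50 + 1 = 251/100 = 2.51 bits/symbol.

2.51 bits/symbol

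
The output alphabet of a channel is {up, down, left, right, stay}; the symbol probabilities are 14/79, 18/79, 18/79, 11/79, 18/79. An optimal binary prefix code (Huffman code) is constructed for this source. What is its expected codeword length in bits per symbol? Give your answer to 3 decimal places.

Repeatedly combine the two least-probable nodes; the expected code length is the sum of the merged weights.
merge 11/79 + 14/79 → 25/79
merge 18/79 + 18/79 → 36/79
merge 18/79 + 25/79 → 43/79
merge 36/79 + 43/79 → 1
L = 25/79 + 36/79 + 43/79 + 1 = 183/79 ≈ 2.316 bits/symbol.

2.316 bits/symbol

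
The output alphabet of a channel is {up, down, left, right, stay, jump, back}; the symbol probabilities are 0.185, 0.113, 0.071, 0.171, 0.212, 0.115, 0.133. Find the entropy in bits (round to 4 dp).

H = −Σ pᵢ log₂ pᵢ.
−0.185·log₂(0.185) = 0.4504
−0.113·log₂(0.113) = 0.3555
−0.071·log₂(0.071) = 0.2709
−0.171·log₂(0.171) = 0.4357
−0.212·log₂(0.212) = 0.4744
−0.115·log₂(0.115) = 0.3588
−0.133·log₂(0.133) = 0.3871
Sum ≈ 2.7328 → 2.7328 bits.

2.7328 bits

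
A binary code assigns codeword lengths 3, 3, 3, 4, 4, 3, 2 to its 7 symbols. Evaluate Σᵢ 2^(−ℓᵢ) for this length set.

With common denominator 2^4 = 16: Σ 2^(−ℓᵢ) = 2/16 + 2/16 + 2/16 + 1/16 + 1/16 + 2/16 + 4/16 = 14/16 = 0.875.

0.875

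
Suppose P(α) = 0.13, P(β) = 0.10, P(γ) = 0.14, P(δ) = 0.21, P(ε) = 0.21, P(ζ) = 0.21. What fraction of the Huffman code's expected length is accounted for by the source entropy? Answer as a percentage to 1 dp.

98.1%

Entropy H = −Σ p log₂ p ≈ 2.5304 bits.
Huffman merges: 1/10+13/100→23/100; 7/50+21/100→7/20; 21/100+21/100→21/50; 23/100+7/20→29/50; 21/50+29/50→1. L = 129/50 ≈ 2.5800.
Efficiency = H/L = 2.5304/2.5800 = 98.1%.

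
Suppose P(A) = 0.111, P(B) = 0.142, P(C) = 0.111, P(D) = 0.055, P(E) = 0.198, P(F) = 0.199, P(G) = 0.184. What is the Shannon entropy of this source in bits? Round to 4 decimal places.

H = −Σ pᵢ log₂ pᵢ.
−0.111·log₂(0.111) = 0.3520
−0.142·log₂(0.142) = 0.3999
−0.111·log₂(0.111) = 0.3520
−0.055·log₂(0.055) = 0.2301
−0.198·log₂(0.198) = 0.4626
−0.199·log₂(0.199) = 0.4635
−0.184·log₂(0.184) = 0.4494
Sum ≈ 2.7095 → 2.7095 bits.

2.7095 bits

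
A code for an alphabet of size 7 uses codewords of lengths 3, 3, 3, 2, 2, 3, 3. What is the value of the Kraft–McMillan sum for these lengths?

With common denominator 2^3 = 8: Σ 2^(−ℓᵢ) = 1/8 + 1/8 + 1/8 + 2/8 + 2/8 + 1/8 + 1/8 = 9/8 = 1.125.

1.125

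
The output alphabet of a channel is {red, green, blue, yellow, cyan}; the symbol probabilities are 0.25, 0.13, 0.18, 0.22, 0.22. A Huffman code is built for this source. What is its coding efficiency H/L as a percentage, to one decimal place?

99.1%

Entropy H = −Σ p log₂ p ≈ 2.2891 bits.
Huffman merges: 13/100+9/50→31/100; 11/50+11/50→11/25; 1/4+31/100→14/25; 11/25+14/25→1. L = 231/100 ≈ 2.3100.
Efficiency = H/L = 2.2891/2.3100 = 99.1%.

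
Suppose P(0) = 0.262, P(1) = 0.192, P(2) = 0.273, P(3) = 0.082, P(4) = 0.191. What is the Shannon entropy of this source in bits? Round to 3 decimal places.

2.227 bits

H = −Σ pᵢ log₂ pᵢ.
−0.262·log₂(0.262) = 0.5063
−0.192·log₂(0.192) = 0.4571
−0.273·log₂(0.273) = 0.5113
−0.082·log₂(0.082) = 0.2959
−0.191·log₂(0.191) = 0.4562
Sum ≈ 2.2268 → 2.227 bits.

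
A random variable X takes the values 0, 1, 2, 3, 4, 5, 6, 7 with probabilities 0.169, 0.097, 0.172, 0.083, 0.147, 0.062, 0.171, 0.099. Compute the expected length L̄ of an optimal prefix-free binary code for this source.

2.973 bits/symbol

Repeatedly combine the two least-probable nodes; the expected code length is the sum of the merged weights.
merge 31/500 + 83/1000 → 29/200
merge 97/1000 + 99/1000 → 49/250
merge 29/200 + 147/1000 → 73/250
merge 169/1000 + 171/1000 → 17/50
merge 43/250 + 49/250 → 46/125
merge 73/250 + 17/50 → 79/125
merge 46/125 + 79/125 → 1
L = 29/200 + 49/250 + 73/250 + 17/50 + 46/125 + 79/125 + 1 = 2973/1000 = 2.973 bits/symbol.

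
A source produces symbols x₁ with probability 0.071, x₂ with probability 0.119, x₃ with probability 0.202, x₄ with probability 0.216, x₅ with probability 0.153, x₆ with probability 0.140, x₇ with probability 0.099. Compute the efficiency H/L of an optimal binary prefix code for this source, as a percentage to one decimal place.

Entropy H = −Σ p log₂ p ≈ 2.7219 bits.
Huffman merges: 71/1000+99/1000→17/100; 119/1000+7/50→259/1000; 153/1000+17/100→323/1000; 101/500+27/125→209/500; 259/1000+323/1000→291/500; 209/500+291/500→1. L = 344/125 ≈ 2.7520.
Efficiency = H/L = 2.7219/2.7520 = 98.9%.

98.9%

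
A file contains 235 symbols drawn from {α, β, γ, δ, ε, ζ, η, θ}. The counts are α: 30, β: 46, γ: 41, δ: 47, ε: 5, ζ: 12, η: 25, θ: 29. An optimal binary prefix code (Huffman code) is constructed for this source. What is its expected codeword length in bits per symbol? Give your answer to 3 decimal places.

2.855 bits/symbol

Probabilities are the counts divided by 235.
Repeatedly combine the two least-probable nodes; the expected code length is the sum of the merged weights.
merge 1/47 + 12/235 → 17/235
merge 17/235 + 5/47 → 42/235
merge 29/235 + 6/47 → 59/235
merge 41/235 + 42/235 → 83/235
merge 46/235 + 1/5 → 93/235
merge 59/235 + 83/235 → 142/235
merge 93/235 + 142/235 → 1
L = 17/235 + 42/235 + 59/235 + 83/235 + 93/235 + 142/235 + 1 = 671/235 ≈ 2.855 bits/symbol.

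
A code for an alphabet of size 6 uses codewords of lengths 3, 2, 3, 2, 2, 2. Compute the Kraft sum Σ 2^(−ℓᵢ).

With common denominator 2^3 = 8: Σ 2^(−ℓᵢ) = 1/8 + 2/8 + 1/8 + 2/8 + 2/8 + 2/8 = 10/8 = 1.25.

1.25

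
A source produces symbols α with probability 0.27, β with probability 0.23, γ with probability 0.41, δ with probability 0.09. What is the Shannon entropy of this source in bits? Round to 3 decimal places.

1.838 bits

H = −Σ pᵢ log₂ pᵢ.
−0.27·log₂(0.27) = 0.5100
−0.23·log₂(0.23) = 0.4877
−0.41·log₂(0.41) = 0.5274
−0.09·log₂(0.09) = 0.3127
Sum ≈ 1.8377 → 1.838 bits.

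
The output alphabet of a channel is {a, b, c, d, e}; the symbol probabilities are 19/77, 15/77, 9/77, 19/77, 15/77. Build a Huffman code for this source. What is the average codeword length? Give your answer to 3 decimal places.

Repeatedly combine the two least-probable nodes; the expected code length is the sum of the merged weights.
merge 9/77 + 15/77 → 24/77
merge 15/77 + 19/77 → 34/77
merge 19/77 + 24/77 → 43/77
merge 34/77 + 43/77 → 1
L = 24/77 + 34/77 + 43/77 + 1 = 178/77 ≈ 2.312 bits/symbol.

2.312 bits/symbol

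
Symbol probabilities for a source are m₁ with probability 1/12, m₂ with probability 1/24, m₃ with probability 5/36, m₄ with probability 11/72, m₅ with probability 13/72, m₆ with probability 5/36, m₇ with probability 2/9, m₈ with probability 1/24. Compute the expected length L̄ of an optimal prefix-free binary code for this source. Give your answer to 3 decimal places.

Repeatedly combine the two least-probable nodes; the expected code length is the sum of the merged weights.
merge 1/24 + 1/24 → 1/12
merge 1/12 + 1/12 → 1/6
merge 5/36 + 5/36 → 5/18
merge 11/72 + 1/6 → 23/72
merge 13/72 + 2/9 → 29/72
merge 5/18 + 23/72 → 43/72
merge 29/72 + 43/72 → 1
L = 1/12 + 1/6 + 5/18 + 23/72 + 29/72 + 43/72 + 1 = 205/72 ≈ 2.847 bits/symbol.

2.847 bits/symbol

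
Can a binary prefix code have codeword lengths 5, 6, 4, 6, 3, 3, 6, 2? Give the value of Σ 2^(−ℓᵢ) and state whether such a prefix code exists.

0.640625; yes

With common denominator 2^6 = 64: Σ 2^(−ℓᵢ) = 2/64 + 1/64 + 4/64 + 1/64 + 8/64 + 8/64 + 1/64 + 16/64 = 41/64 = 0.640625.
Kraft's inequality requires Σ ≤ 1; here Σ = 0.640625 ≤ 1, so such a prefix code exists.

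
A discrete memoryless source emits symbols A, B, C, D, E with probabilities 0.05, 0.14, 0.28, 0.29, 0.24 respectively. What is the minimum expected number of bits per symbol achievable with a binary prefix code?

Repeatedly combine the two least-probable nodes; the expected code length is the sum of the merged weights.
merge 1/20 + 7/50 → 19/100
merge 19/100 + 6/25 → 43/100
merge 7/25 + 29/100 → 57/100
merge 43/100 + 57/100 → 1
L = 19/100 + 43/100 + 57/100 + 1 = 219/100 = 2.19 bits/symbol.

2.19 bits/symbol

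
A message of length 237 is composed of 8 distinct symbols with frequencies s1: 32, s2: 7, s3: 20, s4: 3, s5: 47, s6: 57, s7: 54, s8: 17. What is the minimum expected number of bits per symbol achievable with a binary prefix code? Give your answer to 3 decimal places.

Probabilities are the counts divided by 237.
Repeatedly combine the two least-probable nodes; the expected code length is the sum of the merged weights.
merge 1/79 + 7/237 → 10/237
merge 10/237 + 17/237 → 9/79
merge 20/237 + 9/79 → 47/237
merge 32/237 + 47/237 → 1/3
merge 47/237 + 18/79 → 101/237
merge 19/79 + 1/3 → 136/237
merge 101/237 + 136/237 → 1
L = 10/237 + 9/79 + 47/237 + 1/3 + 101/237 + 136/237 + 1 = 637/237 ≈ 2.688 bits/symbol.

2.688 bits/symbol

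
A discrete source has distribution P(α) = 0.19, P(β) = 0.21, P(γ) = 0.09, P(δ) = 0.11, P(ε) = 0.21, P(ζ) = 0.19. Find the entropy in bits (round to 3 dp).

2.519 bits

H = −Σ pᵢ log₂ pᵢ.
−0.19·log₂(0.19) = 0.4552
−0.21·log₂(0.21) = 0.4728
−0.09·log₂(0.09) = 0.3127
−0.11·log₂(0.11) = 0.3503
−0.21·log₂(0.21) = 0.4728
−0.19·log₂(0.19) = 0.4552
Sum ≈ 2.5190 → 2.519 bits.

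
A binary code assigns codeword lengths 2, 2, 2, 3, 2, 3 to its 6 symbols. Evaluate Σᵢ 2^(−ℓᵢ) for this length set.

With common denominator 2^3 = 8: Σ 2^(−ℓᵢ) = 2/8 + 2/8 + 2/8 + 1/8 + 2/8 + 1/8 = 10/8 = 1.25.

1.25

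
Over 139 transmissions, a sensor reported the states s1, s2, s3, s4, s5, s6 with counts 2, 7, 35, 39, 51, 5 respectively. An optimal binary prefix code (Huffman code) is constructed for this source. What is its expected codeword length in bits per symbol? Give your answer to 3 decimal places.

Probabilities are the counts divided by 139.
Repeatedly combine the two least-probable nodes; the expected code length is the sum of the merged weights.
merge 2/139 + 5/139 → 7/139
merge 7/139 + 7/139 → 14/139
merge 14/139 + 35/139 → 49/139
merge 39/139 + 49/139 → 88/139
merge 51/139 + 88/139 → 1
L = 7/139 + 14/139 + 49/139 + 88/139 + 1 = 297/139 ≈ 2.137 bits/symbol.

2.137 bits/symbol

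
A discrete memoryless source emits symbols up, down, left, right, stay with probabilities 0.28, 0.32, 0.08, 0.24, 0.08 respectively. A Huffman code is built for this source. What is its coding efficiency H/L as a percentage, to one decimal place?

Entropy H = −Σ p log₂ p ≈ 2.1174 bits.
Huffman merges: 2/25+2/25→4/25; 4/25+6/25→2/5; 7/25+8/25→3/5; 2/5+3/5→1. L = 54/25 ≈ 2.1600.
Efficiency = H/L = 2.1174/2.1600 = 98.0%.

98.0%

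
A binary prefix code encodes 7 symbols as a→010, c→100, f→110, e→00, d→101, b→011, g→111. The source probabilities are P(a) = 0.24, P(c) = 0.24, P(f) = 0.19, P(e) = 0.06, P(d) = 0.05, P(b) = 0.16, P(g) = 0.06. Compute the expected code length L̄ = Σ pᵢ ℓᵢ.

L̄ = Σ pᵢ·ℓᵢ = 0.24·3 + 0.24·3 + 0.19·3 + 0.06·2 + 0.05·3 + 0.16·3 + 0.06·3 = 2.94 bits/symbol.

2.94 bits/symbol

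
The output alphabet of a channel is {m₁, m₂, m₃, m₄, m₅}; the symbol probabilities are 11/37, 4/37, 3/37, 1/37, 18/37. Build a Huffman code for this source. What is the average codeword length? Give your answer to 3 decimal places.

1.838 bits/symbol

Repeatedly combine the two least-probable nodes; the expected code length is the sum of the merged weights.
merge 1/37 + 3/37 → 4/37
merge 4/37 + 4/37 → 8/37
merge 8/37 + 11/37 → 19/37
merge 18/37 + 19/37 → 1
L = 4/37 + 8/37 + 19/37 + 1 = 68/37 ≈ 1.838 bits/symbol.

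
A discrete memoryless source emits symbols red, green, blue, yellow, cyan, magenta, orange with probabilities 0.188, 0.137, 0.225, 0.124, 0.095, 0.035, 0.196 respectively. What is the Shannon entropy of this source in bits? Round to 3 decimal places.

H = −Σ pᵢ log₂ pᵢ.
−0.188·log₂(0.188) = 0.4533
−0.137·log₂(0.137) = 0.3929
−0.225·log₂(0.225) = 0.4842
−0.124·log₂(0.124) = 0.3734
−0.095·log₂(0.095) = 0.3226
−0.035·log₂(0.035) = 0.1693
−0.196·log₂(0.196) = 0.4608
Sum ≈ 2.6565 → 2.657 bits.

2.657 bits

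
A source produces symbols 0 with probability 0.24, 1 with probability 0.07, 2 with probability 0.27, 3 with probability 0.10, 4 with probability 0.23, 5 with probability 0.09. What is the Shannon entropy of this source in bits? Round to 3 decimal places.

H = −Σ pᵢ log₂ pᵢ.
−0.24·log₂(0.24) = 0.4941
−0.07·log₂(0.07) = 0.2686
−0.27·log₂(0.27) = 0.5100
−0.10·log₂(0.10) = 0.3322
−0.23·log₂(0.23) = 0.4877
−0.09·log₂(0.09) = 0.3127
Sum ≈ 2.4052 → 2.405 bits.

2.405 bits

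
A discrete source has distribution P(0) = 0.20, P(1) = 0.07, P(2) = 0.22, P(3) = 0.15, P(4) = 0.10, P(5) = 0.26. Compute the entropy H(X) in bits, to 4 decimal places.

H = −Σ pᵢ log₂ pᵢ.
−0.20·log₂(0.20) = 0.4644
−0.07·log₂(0.07) = 0.2686
−0.22·log₂(0.22) = 0.4806
−0.15·log₂(0.15) = 0.4105
−0.10·log₂(0.10) = 0.3322
−0.26·log₂(0.26) = 0.5053
Sum ≈ 2.4615 → 2.4615 bits.

2.4615 bits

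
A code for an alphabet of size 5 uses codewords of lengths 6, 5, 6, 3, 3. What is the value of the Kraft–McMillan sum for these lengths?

0.3125

With common denominator 2^6 = 64: Σ 2^(−ℓᵢ) = 1/64 + 2/64 + 1/64 + 8/64 + 8/64 = 20/64 = 0.3125.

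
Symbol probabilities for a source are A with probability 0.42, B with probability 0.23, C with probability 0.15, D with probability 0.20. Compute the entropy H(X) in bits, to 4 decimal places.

H = −Σ pᵢ log₂ pᵢ.
−0.42·log₂(0.42) = 0.5256
−0.23·log₂(0.23) = 0.4877
−0.15·log₂(0.15) = 0.4105
−0.20·log₂(0.20) = 0.4644
Sum ≈ 1.8882 → 1.8882 bits.

1.8882 bits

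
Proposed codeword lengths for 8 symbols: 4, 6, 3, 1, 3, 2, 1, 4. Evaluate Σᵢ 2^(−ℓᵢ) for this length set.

With common denominator 2^6 = 64: Σ 2^(−ℓᵢ) = 4/64 + 1/64 + 8/64 + 32/64 + 8/64 + 16/64 + 32/64 + 4/64 = 105/64 = 1.640625.

1.640625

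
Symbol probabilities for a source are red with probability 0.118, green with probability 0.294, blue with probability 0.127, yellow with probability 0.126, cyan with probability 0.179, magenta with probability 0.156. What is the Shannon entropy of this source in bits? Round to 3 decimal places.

2.500 bits

H = −Σ pᵢ log₂ pᵢ.
−0.118·log₂(0.118) = 0.3638
−0.294·log₂(0.294) = 0.5192
−0.127·log₂(0.127) = 0.3781
−0.126·log₂(0.126) = 0.3766
−0.179·log₂(0.179) = 0.4443
−0.156·log₂(0.156) = 0.4181
Sum ≈ 2.5001 → 2.500 bits.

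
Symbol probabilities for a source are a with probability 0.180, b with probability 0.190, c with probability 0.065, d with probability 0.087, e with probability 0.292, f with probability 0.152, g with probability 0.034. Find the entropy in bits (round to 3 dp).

H = −Σ pᵢ log₂ pᵢ.
−0.180·log₂(0.180) = 0.4453
−0.190·log₂(0.190) = 0.4552
−0.065·log₂(0.065) = 0.2563
−0.087·log₂(0.087) = 0.3065
−0.292·log₂(0.292) = 0.5186
−0.152·log₂(0.152) = 0.4131
−0.034·log₂(0.034) = 0.1659
Sum ≈ 2.5609 → 2.561 bits.

2.561 bits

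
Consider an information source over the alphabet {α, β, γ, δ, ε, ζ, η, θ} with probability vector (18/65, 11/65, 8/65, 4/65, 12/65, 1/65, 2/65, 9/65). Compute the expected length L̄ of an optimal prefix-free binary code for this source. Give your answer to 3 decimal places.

2.692 bits/symbol

Repeatedly combine the two least-probable nodes; the expected code length is the sum of the merged weights.
merge 1/65 + 2/65 → 3/65
merge 3/65 + 4/65 → 7/65
merge 7/65 + 8/65 → 3/13
merge 9/65 + 11/65 → 4/13
merge 12/65 + 3/13 → 27/65
merge 18/65 + 4/13 → 38/65
merge 27/65 + 38/65 → 1
L = 3/65 + 7/65 + 3/13 + 4/13 + 27/65 + 38/65 + 1 = 35/13 ≈ 2.692 bits/symbol.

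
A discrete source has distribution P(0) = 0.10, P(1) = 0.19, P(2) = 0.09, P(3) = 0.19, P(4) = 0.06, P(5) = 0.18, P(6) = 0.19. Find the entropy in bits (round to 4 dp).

H = −Σ pᵢ log₂ pᵢ.
−0.10·log₂(0.10) = 0.3322
−0.19·log₂(0.19) = 0.4552
−0.09·log₂(0.09) = 0.3127
−0.19·log₂(0.19) = 0.4552
−0.06·log₂(0.06) = 0.2435
−0.18·log₂(0.18) = 0.4453
−0.19·log₂(0.19) = 0.4552
Sum ≈ 2.6994 → 2.6994 bits.

2.6994 bits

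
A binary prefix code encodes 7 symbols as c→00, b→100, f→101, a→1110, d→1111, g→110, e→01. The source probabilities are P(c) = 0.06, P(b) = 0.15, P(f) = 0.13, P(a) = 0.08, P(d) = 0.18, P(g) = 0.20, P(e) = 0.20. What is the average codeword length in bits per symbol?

L̄ = Σ pᵢ·ℓᵢ = 0.06·2 + 0.15·3 + 0.13·3 + 0.08·4 + 0.18·4 + 0.20·3 + 0.20·2 = 3 bits/symbol.

3 bits/symbol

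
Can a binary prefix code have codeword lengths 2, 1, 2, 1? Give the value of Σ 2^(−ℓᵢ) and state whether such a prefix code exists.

With common denominator 2^2 = 4: Σ 2^(−ℓᵢ) = 1/4 + 2/4 + 1/4 + 2/4 = 6/4 = 1.5.
Kraft's inequality requires Σ ≤ 1; here Σ = 1.5 > 1, so no such prefix code exists.

1.5; no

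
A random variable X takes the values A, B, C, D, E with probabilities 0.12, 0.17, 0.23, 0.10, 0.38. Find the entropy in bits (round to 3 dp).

H = −Σ pᵢ log₂ pᵢ.
−0.12·log₂(0.12) = 0.3671
−0.17·log₂(0.17) = 0.4346
−0.23·log₂(0.23) = 0.4877
−0.10·log₂(0.10) = 0.3322
−0.38·log₂(0.38) = 0.5305
Sum ≈ 2.1520 → 2.152 bits.

2.152 bits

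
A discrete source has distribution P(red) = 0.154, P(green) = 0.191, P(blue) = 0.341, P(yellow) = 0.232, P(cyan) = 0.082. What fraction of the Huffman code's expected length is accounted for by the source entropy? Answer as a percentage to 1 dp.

Entropy H = −Σ p log₂ p ≈ 2.1860 bits.
Huffman merges: 41/500+77/500→59/250; 191/1000+29/125→423/1000; 59/250+341/1000→577/1000; 423/1000+577/1000→1. L = 559/250 ≈ 2.2360.
Efficiency = H/L = 2.1860/2.2360 = 97.8%.

97.8%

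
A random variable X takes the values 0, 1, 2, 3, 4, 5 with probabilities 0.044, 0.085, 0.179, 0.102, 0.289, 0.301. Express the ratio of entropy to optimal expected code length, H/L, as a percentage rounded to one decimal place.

98.3%

Entropy H = −Σ p log₂ p ≈ 2.3197 bits.
Huffman merges: 11/250+17/200→129/1000; 51/500+129/1000→231/1000; 179/1000+231/1000→41/100; 289/1000+301/1000→59/100; 41/100+59/100→1. L = 59/25 ≈ 2.3600.
Efficiency = H/L = 2.3197/2.3600 = 98.3%.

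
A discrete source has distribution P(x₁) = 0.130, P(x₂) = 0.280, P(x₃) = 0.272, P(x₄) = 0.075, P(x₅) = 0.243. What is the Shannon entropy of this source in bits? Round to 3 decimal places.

H = −Σ pᵢ log₂ pᵢ.
−0.130·log₂(0.130) = 0.3826
−0.280·log₂(0.280) = 0.5142
−0.272·log₂(0.272) = 0.5109
−0.075·log₂(0.075) = 0.2803
−0.243·log₂(0.243) = 0.4960
Sum ≈ 2.1840 → 2.184 bits.

2.184 bits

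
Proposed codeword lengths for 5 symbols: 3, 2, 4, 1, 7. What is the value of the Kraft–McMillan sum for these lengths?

With common denominator 2^7 = 128: Σ 2^(−ℓᵢ) = 16/128 + 32/128 + 8/128 + 64/128 + 1/128 = 121/128 = 0.9453125.

0.9453125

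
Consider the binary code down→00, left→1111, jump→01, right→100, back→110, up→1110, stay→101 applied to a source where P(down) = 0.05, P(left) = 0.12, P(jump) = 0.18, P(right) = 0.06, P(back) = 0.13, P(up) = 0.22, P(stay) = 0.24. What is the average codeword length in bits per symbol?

L̄ = Σ pᵢ·ℓᵢ = 0.05·2 + 0.12·4 + 0.18·2 + 0.06·3 + 0.13·3 + 0.22·4 + 0.24·3 = 3.11 bits/symbol.

3.11 bits/symbol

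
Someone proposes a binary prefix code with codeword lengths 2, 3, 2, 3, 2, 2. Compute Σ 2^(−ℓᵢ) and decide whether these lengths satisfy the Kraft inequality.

1.25; no

With common denominator 2^3 = 8: Σ 2^(−ℓᵢ) = 2/8 + 1/8 + 2/8 + 1/8 + 2/8 + 2/8 = 10/8 = 1.25.
Kraft's inequality requires Σ ≤ 1; here Σ = 1.25 > 1, so no such prefix code exists.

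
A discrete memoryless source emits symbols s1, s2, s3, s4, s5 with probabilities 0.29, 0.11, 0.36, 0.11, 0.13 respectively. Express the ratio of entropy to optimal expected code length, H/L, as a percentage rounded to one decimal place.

Entropy H = −Σ p log₂ p ≈ 2.1317 bits.
Huffman merges: 11/100+11/100→11/50; 13/100+11/50→7/20; 29/100+7/20→16/25; 9/25+16/25→1. L = 221/100 ≈ 2.2100.
Efficiency = H/L = 2.1317/2.2100 = 96.5%.

96.5%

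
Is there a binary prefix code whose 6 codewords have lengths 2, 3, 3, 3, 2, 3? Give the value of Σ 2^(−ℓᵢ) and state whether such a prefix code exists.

1; yes

With common denominator 2^3 = 8: Σ 2^(−ℓᵢ) = 2/8 + 1/8 + 1/8 + 1/8 + 2/8 + 1/8 = 8/8 = 1.
Kraft's inequality requires Σ ≤ 1; here Σ = 1 ≤ 1, so such a prefix code exists.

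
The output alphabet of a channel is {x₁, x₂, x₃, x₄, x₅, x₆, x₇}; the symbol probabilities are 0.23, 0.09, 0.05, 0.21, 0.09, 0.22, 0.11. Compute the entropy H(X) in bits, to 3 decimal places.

H = −Σ pᵢ log₂ pᵢ.
−0.23·log₂(0.23) = 0.4877
−0.09·log₂(0.09) = 0.3127
−0.05·log₂(0.05) = 0.2161
−0.21·log₂(0.21) = 0.4728
−0.09·log₂(0.09) = 0.3127
−0.22·log₂(0.22) = 0.4806
−0.11·log₂(0.11) = 0.3503
Sum ≈ 2.6328 → 2.633 bits.

2.633 bits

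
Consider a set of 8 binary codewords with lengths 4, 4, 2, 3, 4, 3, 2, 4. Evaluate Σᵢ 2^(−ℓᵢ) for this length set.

1

With common denominator 2^4 = 16: Σ 2^(−ℓᵢ) = 1/16 + 1/16 + 4/16 + 2/16 + 1/16 + 2/16 + 4/16 + 1/16 = 16/16 = 1.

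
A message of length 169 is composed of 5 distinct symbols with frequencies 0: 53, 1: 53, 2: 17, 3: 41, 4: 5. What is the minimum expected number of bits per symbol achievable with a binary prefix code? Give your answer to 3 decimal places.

2.130 bits/symbol

Probabilities are the counts divided by 169.
Repeatedly combine the two least-probable nodes; the expected code length is the sum of the merged weights.
merge 5/169 + 17/169 → 22/169
merge 22/169 + 41/169 → 63/169
merge 53/169 + 53/169 → 106/169
merge 63/169 + 106/169 → 1
L = 22/169 + 63/169 + 106/169 + 1 = 360/169 ≈ 2.130 bits/symbol.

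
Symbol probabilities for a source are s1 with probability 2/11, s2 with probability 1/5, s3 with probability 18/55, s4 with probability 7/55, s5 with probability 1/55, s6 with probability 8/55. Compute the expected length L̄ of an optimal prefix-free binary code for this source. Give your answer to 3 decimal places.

Repeatedly combine the two least-probable nodes; the expected code length is the sum of the merged weights.
merge 1/55 + 7/55 → 8/55
merge 8/55 + 8/55 → 16/55
merge 2/11 + 1/5 → 21/55
merge 16/55 + 18/55 → 34/55
merge 21/55 + 34/55 → 1
L = 8/55 + 16/55 + 21/55 + 34/55 + 1 = 134/55 ≈ 2.436 bits/symbol.

2.436 bits/symbol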